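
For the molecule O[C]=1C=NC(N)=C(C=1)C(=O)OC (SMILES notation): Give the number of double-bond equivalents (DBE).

Molecular formula: C7H8N2O3.
DoU = (2C + 2 + N − H − X) / 2, where X is the halogen count and O/S are ignored.
    = (2·7 + 2 + 2 − 8 − 0) / 2 = 10 / 2 = 5.

5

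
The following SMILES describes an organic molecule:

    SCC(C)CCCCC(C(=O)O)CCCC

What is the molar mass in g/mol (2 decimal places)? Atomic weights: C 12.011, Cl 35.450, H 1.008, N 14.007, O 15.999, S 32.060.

246.41 g/mol

First, the molecular formula is C13H26O2S (counting implicit H from valence).
  C: 13 × 12.011 = 156.143
  H: 26 × 1.008 = 26.208
  O: 2 × 15.999 = 31.998
  S: 1 × 32.060 = 32.060
Sum: 13×12.011 + 26×1.008 + 2×15.999 + 1×32.060 = 246.409 → 246.41 g/mol.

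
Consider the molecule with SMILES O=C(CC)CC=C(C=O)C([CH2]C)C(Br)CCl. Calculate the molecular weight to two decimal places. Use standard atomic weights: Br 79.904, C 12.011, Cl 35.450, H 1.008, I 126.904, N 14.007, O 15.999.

309.63 g/mol

First, the molecular formula is C12H18BrClO2 (counting implicit H from valence).
  Br: 1 × 79.904 = 79.904
  C: 12 × 12.011 = 144.132
  Cl: 1 × 35.450 = 35.450
  H: 18 × 1.008 = 18.144
  O: 2 × 15.999 = 31.998
Sum: 1×79.904 + 12×12.011 + 1×35.450 + 18×1.008 + 2×15.999 = 309.628 → 309.63 g/mol.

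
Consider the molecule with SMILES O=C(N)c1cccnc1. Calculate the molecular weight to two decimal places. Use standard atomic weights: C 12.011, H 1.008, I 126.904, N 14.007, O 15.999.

122.13 g/mol

First, the molecular formula is C6H6N2O (counting implicit H from valence).
  C: 6 × 12.011 = 72.066
  H: 6 × 1.008 = 6.048
  N: 2 × 14.007 = 28.014
  O: 1 × 15.999 = 15.999
Sum: 6×12.011 + 6×1.008 + 2×14.007 + 1×15.999 = 122.127 → 122.13 g/mol.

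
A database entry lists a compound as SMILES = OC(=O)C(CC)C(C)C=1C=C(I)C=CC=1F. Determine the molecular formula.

Walk through each heavy atom and fill implicit hydrogens from standard valence (C 4, N 3, O 2, S 2, halogen 1):
  atom 1: O, bond orders sum to 1 (valence 2) → 1 H
  atom 2: C, bond orders sum to 4 (valence 4) → 0 H
  atom 3: O, bond orders sum to 2 (valence 2) → 0 H
  atom 4: C, bond orders sum to 3 (valence 4) → 1 H
  atom 5: C, bond orders sum to 2 (valence 4) → 2 H
  atom 6: C, bond orders sum to 1 (valence 4) → 3 H
  atom 7: C, bond orders sum to 3 (valence 4) → 1 H
  atom 8: C, bond orders sum to 1 (valence 4) → 3 H
  atom 9: C, bond orders sum to 4 (valence 4) → 0 H
  atom 10: C, bond orders sum to 3 (valence 4) → 1 H
  atom 11: C, bond orders sum to 4 (valence 4) → 0 H
  atom 12: I (halogen, monovalent) → 0 H
  atom 13: C, bond orders sum to 3 (valence 4) → 1 H
  atom 14: C, bond orders sum to 3 (valence 4) → 1 H
  atom 15: C, bond orders sum to 4 (valence 4) → 0 H
  atom 16: F (halogen, monovalent) → 0 H
Totals → C:12, H:14, F:1, I:1, O:2.

C12H14FIO2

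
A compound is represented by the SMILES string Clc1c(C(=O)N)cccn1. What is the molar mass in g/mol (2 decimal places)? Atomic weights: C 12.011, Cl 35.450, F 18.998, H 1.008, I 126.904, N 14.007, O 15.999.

156.57 g/mol

First, the molecular formula is C6H5ClN2O (counting implicit H from valence).
  C: 6 × 12.011 = 72.066
  Cl: 1 × 35.450 = 35.450
  H: 5 × 1.008 = 5.040
  N: 2 × 14.007 = 28.014
  O: 1 × 15.999 = 15.999
Sum: 6×12.011 + 1×35.450 + 5×1.008 + 2×14.007 + 1×15.999 = 156.569 → 156.57 g/mol.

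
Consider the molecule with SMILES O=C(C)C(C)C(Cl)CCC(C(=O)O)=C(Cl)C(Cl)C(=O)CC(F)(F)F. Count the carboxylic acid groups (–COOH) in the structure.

1

The carboxylic acid motif appears at heavy-atom position 11 in the SMILES.
Other groups present: 1 alkene, 2 ketone.
Carboxylic acid count: 1.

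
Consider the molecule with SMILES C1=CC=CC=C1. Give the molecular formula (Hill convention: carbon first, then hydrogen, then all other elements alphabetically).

C6H6

Walk through each heavy atom and fill implicit hydrogens from standard valence (C 4, N 3, O 2, S 2, halogen 1):
  atom 1: C, bond orders sum to 3 (valence 4) → 1 H
  atom 2: C, bond orders sum to 3 (valence 4) → 1 H
  atom 3: C, bond orders sum to 3 (valence 4) → 1 H
  atom 4: C, bond orders sum to 3 (valence 4) → 1 H
  atom 5: C, bond orders sum to 3 (valence 4) → 1 H
  atom 6: C, bond orders sum to 3 (valence 4) → 1 H
Totals → C:6, H:6.
In Hill order: C6H6.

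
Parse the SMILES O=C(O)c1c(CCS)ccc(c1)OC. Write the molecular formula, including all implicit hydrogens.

C10H12O3S

Walk through each heavy atom and fill implicit hydrogens from standard valence (C 4, N 3, O 2, S 2, halogen 1); for lowercase aromatic atoms, an aromatic c carries 1 H when it has two neighbours and 0 H with three, and aromatic n carries 0 H:
  atom 1: O, bond orders sum to 2 (valence 2) → 0 H
  atom 2: C, bond orders sum to 4 (valence 4) → 0 H
  atom 3: O, bond orders sum to 1 (valence 2) → 1 H
  atom 4: aromatic c, 3 neighbours → 0 H
  atom 5: aromatic c, 3 neighbours → 0 H
  atom 6: C, bond orders sum to 2 (valence 4) → 2 H
  atom 7: C, bond orders sum to 2 (valence 4) → 2 H
  atom 8: S, bond orders sum to 1 (valence 2) → 1 H
  atom 9: aromatic c, 2 neighbours → 1 H
  atom 10: aromatic c, 2 neighbours → 1 H
  atom 11: aromatic c, 3 neighbours → 0 H
  atom 12: aromatic c, 2 neighbours → 1 H
  atom 13: O, bond orders sum to 2 (valence 2) → 0 H
  atom 14: C, bond orders sum to 1 (valence 4) → 3 H
Totals → C:10, H:12, O:3, S:1.
In Hill order: C10H12O3S.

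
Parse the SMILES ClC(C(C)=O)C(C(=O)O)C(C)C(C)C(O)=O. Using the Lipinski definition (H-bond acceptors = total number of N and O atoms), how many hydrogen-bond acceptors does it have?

N atoms: 0; O atoms: 5.
Lipinski HBA = 0 + 5 = 5.

5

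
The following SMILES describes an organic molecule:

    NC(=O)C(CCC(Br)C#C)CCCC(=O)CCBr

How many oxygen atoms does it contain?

2

Scan the SMILES for O atoms (remember two-letter symbols like Cl and Br are single atoms).
Oxygen count: 2.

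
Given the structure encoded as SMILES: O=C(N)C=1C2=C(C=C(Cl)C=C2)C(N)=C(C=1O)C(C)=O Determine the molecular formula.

Walk through each heavy atom and fill implicit hydrogens from standard valence (C 4, N 3, O 2, S 2, halogen 1):
  atom 1: O, bond orders sum to 2 (valence 2) → 0 H
  atom 2: C, bond orders sum to 4 (valence 4) → 0 H
  atom 3: N, bond orders sum to 1 (valence 3) → 2 H
  atom 4: C, bond orders sum to 4 (valence 4) → 0 H
  atom 5: C, bond orders sum to 4 (valence 4) → 0 H
  atom 6: C, bond orders sum to 4 (valence 4) → 0 H
  atom 7: C, bond orders sum to 3 (valence 4) → 1 H
  atom 8: C, bond orders sum to 4 (valence 4) → 0 H
  atom 9: Cl (halogen, monovalent) → 0 H
  atom 10: C, bond orders sum to 3 (valence 4) → 1 H
  atom 11: C, bond orders sum to 3 (valence 4) → 1 H
  atom 12: C, bond orders sum to 4 (valence 4) → 0 H
  atom 13: N, bond orders sum to 1 (valence 3) → 2 H
  atom 14: C, bond orders sum to 4 (valence 4) → 0 H
  atom 15: C, bond orders sum to 4 (valence 4) → 0 H
  atom 16: O, bond orders sum to 1 (valence 2) → 1 H
  atom 17: C, bond orders sum to 4 (valence 4) → 0 H
  atom 18: C, bond orders sum to 1 (valence 4) → 3 H
  atom 19: O, bond orders sum to 2 (valence 2) → 0 H
Totals → C:13, H:11, Cl:1, N:2, O:3.
In Hill order: C13H11ClN2O3.

C13H11ClN2O3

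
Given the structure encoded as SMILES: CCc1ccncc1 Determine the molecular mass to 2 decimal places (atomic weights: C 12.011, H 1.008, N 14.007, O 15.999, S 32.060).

First, the molecular formula is C7H9N (counting implicit H from valence).
  C: 7 × 12.011 = 84.077
  H: 9 × 1.008 = 9.072
  N: 1 × 14.007 = 14.007
Sum: 7×12.011 + 9×1.008 + 1×14.007 = 107.156 → 107.16 g/mol.

107.16 g/mol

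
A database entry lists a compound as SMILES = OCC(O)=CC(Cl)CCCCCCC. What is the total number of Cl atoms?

Scan the SMILES for Cl atoms (remember two-letter symbols like Cl and Br are single atoms).
Chlorine count: 1.

1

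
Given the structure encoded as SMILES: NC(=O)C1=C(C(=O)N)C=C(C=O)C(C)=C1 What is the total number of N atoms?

2

Scan the SMILES for N atoms (remember two-letter symbols like Cl and Br are single atoms).
Nitrogen count: 2.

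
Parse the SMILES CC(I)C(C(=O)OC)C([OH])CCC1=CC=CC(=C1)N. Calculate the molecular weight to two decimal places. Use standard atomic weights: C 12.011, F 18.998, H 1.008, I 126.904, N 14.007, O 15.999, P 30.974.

First, the molecular formula is C14H20INO3 (counting implicit H from valence).
  C: 14 × 12.011 = 168.154
  H: 20 × 1.008 = 20.160
  I: 1 × 126.904 = 126.904
  N: 1 × 14.007 = 14.007
  O: 3 × 15.999 = 47.997
Sum: 14×12.011 + 20×1.008 + 1×126.904 + 1×14.007 + 3×15.999 = 377.222 → 377.22 g/mol.

377.22 g/mol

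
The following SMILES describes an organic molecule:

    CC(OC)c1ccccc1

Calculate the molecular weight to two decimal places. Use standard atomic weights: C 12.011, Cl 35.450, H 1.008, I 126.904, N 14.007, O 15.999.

136.19 g/mol

First, the molecular formula is C9H12O (counting implicit H from valence).
  C: 9 × 12.011 = 108.099
  H: 12 × 1.008 = 12.096
  O: 1 × 15.999 = 15.999
Sum: 9×12.011 + 12×1.008 + 1×15.999 = 136.194 → 136.19 g/mol.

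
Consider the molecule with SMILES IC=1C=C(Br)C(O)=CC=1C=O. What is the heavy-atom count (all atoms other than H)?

Every atom symbol written in the SMILES (organic subset) is one heavy atom; implicit H are not written.
Heavy atoms by element → Br:1, C:7, I:1, O:2.
Total: 11.

11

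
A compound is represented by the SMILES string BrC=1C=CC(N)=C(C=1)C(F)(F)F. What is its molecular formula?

C7H5BrF3N

Walk through each heavy atom and fill implicit hydrogens from standard valence (C 4, N 3, O 2, S 2, halogen 1):
  atom 1: Br (halogen, monovalent) → 0 H
  atom 2: C, bond orders sum to 4 (valence 4) → 0 H
  atom 3: C, bond orders sum to 3 (valence 4) → 1 H
  atom 4: C, bond orders sum to 3 (valence 4) → 1 H
  atom 5: C, bond orders sum to 4 (valence 4) → 0 H
  atom 6: N, bond orders sum to 1 (valence 3) → 2 H
  atom 7: C, bond orders sum to 4 (valence 4) → 0 H
  atom 8: C, bond orders sum to 3 (valence 4) → 1 H
  atom 9: C, bond orders sum to 4 (valence 4) → 0 H
  atom 10: F (halogen, monovalent) → 0 H
  atom 11: F (halogen, monovalent) → 0 H
  atom 12: F (halogen, monovalent) → 0 H
Totals → C:7, H:5, Br:1, F:3, N:1.
In Hill order: C7H5BrF3N.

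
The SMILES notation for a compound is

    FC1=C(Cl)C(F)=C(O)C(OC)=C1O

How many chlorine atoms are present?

Scan the SMILES for Cl atoms (remember two-letter symbols like Cl and Br are single atoms).
Chlorine count: 1.

1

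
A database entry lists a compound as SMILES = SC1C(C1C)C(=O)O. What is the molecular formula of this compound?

C5H8O2S

Walk through each heavy atom and fill implicit hydrogens from standard valence (C 4, N 3, O 2, S 2, halogen 1):
  atom 1: S, bond orders sum to 1 (valence 2) → 1 H
  atom 2: C, bond orders sum to 3 (valence 4) → 1 H
  atom 3: C, bond orders sum to 3 (valence 4) → 1 H
  atom 4: C, bond orders sum to 3 (valence 4) → 1 H
  atom 5: C, bond orders sum to 1 (valence 4) → 3 H
  atom 6: C, bond orders sum to 4 (valence 4) → 0 H
  atom 7: O, bond orders sum to 2 (valence 2) → 0 H
  atom 8: O, bond orders sum to 1 (valence 2) → 1 H
Totals → C:5, H:8, O:2, S:1.
In Hill order: C5H8O2S.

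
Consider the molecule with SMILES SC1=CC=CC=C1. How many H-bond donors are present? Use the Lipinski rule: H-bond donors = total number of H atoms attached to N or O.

0

Donors: find every N or O and count the H atoms it carries.
  (no N or O atoms present)
Lipinski HBD = 0.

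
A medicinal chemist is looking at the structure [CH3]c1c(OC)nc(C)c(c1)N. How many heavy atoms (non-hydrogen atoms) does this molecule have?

Every atom symbol written in the SMILES (organic subset) is one heavy atom; implicit H are not written.
Heavy atoms by element → C:8, N:2, O:1.
Total: 11.

11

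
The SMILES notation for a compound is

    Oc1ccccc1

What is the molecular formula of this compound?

Walk through each heavy atom and fill implicit hydrogens from standard valence (C 4, N 3, O 2, S 2, halogen 1); for lowercase aromatic atoms, an aromatic c carries 1 H when it has two neighbours and 0 H with three, and aromatic n carries 0 H:
  atom 1: O, bond orders sum to 1 (valence 2) → 1 H
  atom 2: aromatic c, 3 neighbours → 0 H
  atom 3: aromatic c, 2 neighbours → 1 H
  atom 4: aromatic c, 2 neighbours → 1 H
  atom 5: aromatic c, 2 neighbours → 1 H
  atom 6: aromatic c, 2 neighbours → 1 H
  atom 7: aromatic c, 2 neighbours → 1 H
Totals → C:6, H:6, O:1.

C6H6O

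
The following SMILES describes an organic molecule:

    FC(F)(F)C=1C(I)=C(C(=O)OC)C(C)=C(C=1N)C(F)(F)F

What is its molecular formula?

Walk through each heavy atom and fill implicit hydrogens from standard valence (C 4, N 3, O 2, S 2, halogen 1):
  atom 1: F (halogen, monovalent) → 0 H
  atom 2: C, bond orders sum to 4 (valence 4) → 0 H
  atom 3: F (halogen, monovalent) → 0 H
  atom 4: F (halogen, monovalent) → 0 H
  atom 5: C, bond orders sum to 4 (valence 4) → 0 H
  atom 6: C, bond orders sum to 4 (valence 4) → 0 H
  atom 7: I (halogen, monovalent) → 0 H
  atom 8: C, bond orders sum to 4 (valence 4) → 0 H
  atom 9: C, bond orders sum to 4 (valence 4) → 0 H
  atom 10: O, bond orders sum to 2 (valence 2) → 0 H
  atom 11: O, bond orders sum to 2 (valence 2) → 0 H
  atom 12: C, bond orders sum to 1 (valence 4) → 3 H
  atom 13: C, bond orders sum to 4 (valence 4) → 0 H
  atom 14: C, bond orders sum to 1 (valence 4) → 3 H
  atom 15: C, bond orders sum to 4 (valence 4) → 0 H
  atom 16: C, bond orders sum to 4 (valence 4) → 0 H
  atom 17: N, bond orders sum to 1 (valence 3) → 2 H
  atom 18: C, bond orders sum to 4 (valence 4) → 0 H
  atom 19: F (halogen, monovalent) → 0 H
  atom 20: F (halogen, monovalent) → 0 H
  atom 21: F (halogen, monovalent) → 0 H
Totals → C:11, H:8, F:6, I:1, N:1, O:2.

C11H8F6INO2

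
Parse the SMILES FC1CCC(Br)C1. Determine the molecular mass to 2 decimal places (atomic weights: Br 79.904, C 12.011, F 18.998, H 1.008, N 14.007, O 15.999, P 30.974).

167.02 g/mol

First, the molecular formula is C5H8BrF (counting implicit H from valence).
  Br: 1 × 79.904 = 79.904
  C: 5 × 12.011 = 60.055
  F: 1 × 18.998 = 18.998
  H: 8 × 1.008 = 8.064
Sum: 1×79.904 + 5×12.011 + 1×18.998 + 8×1.008 = 167.021 → 167.02 g/mol.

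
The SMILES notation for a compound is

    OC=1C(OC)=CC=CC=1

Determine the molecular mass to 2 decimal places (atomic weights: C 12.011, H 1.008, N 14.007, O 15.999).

124.14 g/mol

First, the molecular formula is C7H8O2 (counting implicit H from valence).
  C: 7 × 12.011 = 84.077
  H: 8 × 1.008 = 8.064
  O: 2 × 15.999 = 31.998
Sum: 7×12.011 + 8×1.008 + 2×15.999 = 124.139 → 124.14 g/mol.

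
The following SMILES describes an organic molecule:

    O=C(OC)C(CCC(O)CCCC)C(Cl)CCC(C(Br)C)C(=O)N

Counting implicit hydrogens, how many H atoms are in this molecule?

Walk through each heavy atom and fill implicit hydrogens from standard valence (C 4, N 3, O 2, S 2, halogen 1):
  atom 1: O, bond orders sum to 2 (valence 2) → 0 H
  atom 2: C, bond orders sum to 4 (valence 4) → 0 H
  atom 3: O, bond orders sum to 2 (valence 2) → 0 H
  atom 4: C, bond orders sum to 1 (valence 4) → 3 H
  atom 5: C, bond orders sum to 3 (valence 4) → 1 H
  atom 6: C, bond orders sum to 2 (valence 4) → 2 H
  atom 7: C, bond orders sum to 2 (valence 4) → 2 H
  atom 8: C, bond orders sum to 3 (valence 4) → 1 H
  atom 9: O, bond orders sum to 1 (valence 2) → 1 H
  atom 10: C, bond orders sum to 2 (valence 4) → 2 H
  atom 11: C, bond orders sum to 2 (valence 4) → 2 H
  atom 12: C, bond orders sum to 2 (valence 4) → 2 H
  atom 13: C, bond orders sum to 1 (valence 4) → 3 H
  atom 14: C, bond orders sum to 3 (valence 4) → 1 H
  atom 15: Cl (halogen, monovalent) → 0 H
  atom 16: C, bond orders sum to 2 (valence 4) → 2 H
  atom 17: C, bond orders sum to 2 (valence 4) → 2 H
  atom 18: C, bond orders sum to 3 (valence 4) → 1 H
  atom 19: C, bond orders sum to 3 (valence 4) → 1 H
  atom 20: Br (halogen, monovalent) → 0 H
  atom 21: C, bond orders sum to 1 (valence 4) → 3 H
  atom 22: C, bond orders sum to 4 (valence 4) → 0 H
  atom 23: O, bond orders sum to 2 (valence 2) → 0 H
  atom 24: N, bond orders sum to 1 (valence 3) → 2 H
Total hydrogens: 31.

31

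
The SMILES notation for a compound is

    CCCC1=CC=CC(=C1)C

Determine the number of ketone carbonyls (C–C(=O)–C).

Scan the SMILES for the ketone motif — none present.

0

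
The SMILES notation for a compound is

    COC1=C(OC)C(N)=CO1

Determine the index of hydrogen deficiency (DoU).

3

Molecular formula: C6H9NO3.
DoU = (2C + 2 + N − H − X) / 2, where X is the halogen count and O/S are ignored.
    = (2·6 + 2 + 1 − 9 − 0) / 2 = 6 / 2 = 3.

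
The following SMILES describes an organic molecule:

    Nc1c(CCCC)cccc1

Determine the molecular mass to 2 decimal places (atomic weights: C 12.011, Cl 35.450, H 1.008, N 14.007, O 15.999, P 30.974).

149.24 g/mol

First, the molecular formula is C10H15N (counting implicit H from valence).
  C: 10 × 12.011 = 120.110
  H: 15 × 1.008 = 15.120
  N: 1 × 14.007 = 14.007
Sum: 10×12.011 + 15×1.008 + 1×14.007 = 149.237 → 149.24 g/mol.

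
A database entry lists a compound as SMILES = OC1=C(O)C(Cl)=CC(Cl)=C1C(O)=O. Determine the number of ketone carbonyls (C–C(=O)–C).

Scan the SMILES for the ketone motif — none present.
Groups that are present: 1 carboxylic acid, 2 hydroxyl.

0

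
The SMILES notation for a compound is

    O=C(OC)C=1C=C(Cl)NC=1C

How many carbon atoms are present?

7

Count every carbon token in the SMILES (each C, including those in ring-closure positions and inside branches).
Carbon count: 7.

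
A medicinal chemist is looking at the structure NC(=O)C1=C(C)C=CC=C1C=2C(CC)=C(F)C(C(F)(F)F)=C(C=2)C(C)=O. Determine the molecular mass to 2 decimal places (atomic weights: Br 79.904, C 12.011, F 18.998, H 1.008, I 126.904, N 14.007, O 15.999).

367.34 g/mol

First, the molecular formula is C19H17F4NO2 (counting implicit H from valence).
  C: 19 × 12.011 = 228.209
  F: 4 × 18.998 = 75.992
  H: 17 × 1.008 = 17.136
  N: 1 × 14.007 = 14.007
  O: 2 × 15.999 = 31.998
Sum: 19×12.011 + 4×18.998 + 17×1.008 + 1×14.007 + 2×15.999 = 367.342 → 367.34 g/mol.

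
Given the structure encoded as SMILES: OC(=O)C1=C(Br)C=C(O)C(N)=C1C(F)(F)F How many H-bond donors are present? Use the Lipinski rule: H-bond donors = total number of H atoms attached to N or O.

4

Donors: find every N or O and count the H atoms it carries.
  atom 1 (O): bond orders sum to 1 → 1 H
  atom 3 (O): bond orders sum to 2 → 0 H
  atom 9 (O): bond orders sum to 1 → 1 H
  atom 11 (N): bond orders sum to 1 → 2 H
Lipinski HBD = 4.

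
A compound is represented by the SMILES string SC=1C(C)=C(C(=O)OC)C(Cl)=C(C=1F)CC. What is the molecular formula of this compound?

C11H12ClFO2S

Walk through each heavy atom and fill implicit hydrogens from standard valence (C 4, N 3, O 2, S 2, halogen 1):
  atom 1: S, bond orders sum to 1 (valence 2) → 1 H
  atom 2: C, bond orders sum to 4 (valence 4) → 0 H
  atom 3: C, bond orders sum to 4 (valence 4) → 0 H
  atom 4: C, bond orders sum to 1 (valence 4) → 3 H
  atom 5: C, bond orders sum to 4 (valence 4) → 0 H
  atom 6: C, bond orders sum to 4 (valence 4) → 0 H
  atom 7: O, bond orders sum to 2 (valence 2) → 0 H
  atom 8: O, bond orders sum to 2 (valence 2) → 0 H
  atom 9: C, bond orders sum to 1 (valence 4) → 3 H
  atom 10: C, bond orders sum to 4 (valence 4) → 0 H
  atom 11: Cl (halogen, monovalent) → 0 H
  atom 12: C, bond orders sum to 4 (valence 4) → 0 H
  atom 13: C, bond orders sum to 4 (valence 4) → 0 H
  atom 14: F (halogen, monovalent) → 0 H
  atom 15: C, bond orders sum to 2 (valence 4) → 2 H
  atom 16: C, bond orders sum to 1 (valence 4) → 3 H
Totals → C:11, H:12, Cl:1, F:1, O:2, S:1.
In Hill order: C11H12ClFO2S.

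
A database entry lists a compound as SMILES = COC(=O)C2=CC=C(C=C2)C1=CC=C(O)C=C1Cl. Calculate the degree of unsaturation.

Degree of unsaturation = (number of rings) + (number of π bonds).
Ring closures in the SMILES: 2.
π bonds: 7 double bonds (each 1 DoU) → 7 DoU from unsaturation.
Total DoU = 2 + 7 = 9.

9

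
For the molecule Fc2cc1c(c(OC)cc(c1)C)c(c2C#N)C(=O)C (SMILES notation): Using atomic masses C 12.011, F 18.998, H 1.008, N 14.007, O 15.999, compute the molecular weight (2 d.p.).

First, the molecular formula is C15H12FNO2 (counting implicit H from valence).
  C: 15 × 12.011 = 180.165
  F: 1 × 18.998 = 18.998
  H: 12 × 1.008 = 12.096
  N: 1 × 14.007 = 14.007
  O: 2 × 15.999 = 31.998
Sum: 15×12.011 + 1×18.998 + 12×1.008 + 1×14.007 + 2×15.999 = 257.264 → 257.26 g/mol.

257.26 g/mol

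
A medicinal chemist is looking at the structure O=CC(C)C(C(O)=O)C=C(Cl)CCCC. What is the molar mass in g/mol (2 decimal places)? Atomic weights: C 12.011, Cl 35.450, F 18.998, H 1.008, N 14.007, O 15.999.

First, the molecular formula is C11H17ClO3 (counting implicit H from valence).
  C: 11 × 12.011 = 132.121
  Cl: 1 × 35.450 = 35.450
  H: 17 × 1.008 = 17.136
  O: 3 × 15.999 = 47.997
Sum: 11×12.011 + 1×35.450 + 17×1.008 + 3×15.999 = 232.704 → 232.70 g/mol.

232.70 g/mol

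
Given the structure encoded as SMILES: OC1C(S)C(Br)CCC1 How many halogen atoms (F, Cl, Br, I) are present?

Halogen atoms appear at heavy-atom position 6 (1×Br).
Other groups present: 1 hydroxyl, 1 thiol.
Halogen count: 1.

1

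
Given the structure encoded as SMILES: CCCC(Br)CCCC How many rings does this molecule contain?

In SMILES, each pair of matching ring-closure digits denotes one ring-closing bond; the number of such bonds equals the number of independent rings.
Ring-closure bonds here: 0.

0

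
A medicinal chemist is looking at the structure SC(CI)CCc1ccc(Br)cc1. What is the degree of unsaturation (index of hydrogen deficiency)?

4

Molecular formula: C10H12BrIS.
DoU = (2C + 2 + N − H − X) / 2, where X is the halogen count and O/S are ignored.
    = (2·10 + 2 + 0 − 12 − 2) / 2 = 8 / 2 = 4.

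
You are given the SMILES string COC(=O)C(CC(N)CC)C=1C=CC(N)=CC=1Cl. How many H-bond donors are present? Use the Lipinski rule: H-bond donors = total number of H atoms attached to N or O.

4

Donors: find every N or O and count the H atoms it carries.
  atom 2 (O): bond orders sum to 2 → 0 H
  atom 4 (O): bond orders sum to 2 → 0 H
  atom 8 (N): bond orders sum to 1 → 2 H
  atom 15 (N): bond orders sum to 1 → 2 H
Lipinski HBD = 4.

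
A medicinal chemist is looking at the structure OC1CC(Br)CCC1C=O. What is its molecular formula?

C7H11BrO2

Walk through each heavy atom and fill implicit hydrogens from standard valence (C 4, N 3, O 2, S 2, halogen 1):
  atom 1: O, bond orders sum to 1 (valence 2) → 1 H
  atom 2: C, bond orders sum to 3 (valence 4) → 1 H
  atom 3: C, bond orders sum to 2 (valence 4) → 2 H
  atom 4: C, bond orders sum to 3 (valence 4) → 1 H
  atom 5: Br (halogen, monovalent) → 0 H
  atom 6: C, bond orders sum to 2 (valence 4) → 2 H
  atom 7: C, bond orders sum to 2 (valence 4) → 2 H
  atom 8: C, bond orders sum to 3 (valence 4) → 1 H
  atom 9: C, bond orders sum to 3 (valence 4) → 1 H
  atom 10: O, bond orders sum to 2 (valence 2) → 0 H
Totals → C:7, H:11, Br:1, O:2.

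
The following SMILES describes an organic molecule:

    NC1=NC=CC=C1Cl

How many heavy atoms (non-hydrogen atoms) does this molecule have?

8

Every atom symbol written in the SMILES (organic subset) is one heavy atom; implicit H are not written.
Heavy atoms by element → C:5, Cl:1, N:2.
Total: 8.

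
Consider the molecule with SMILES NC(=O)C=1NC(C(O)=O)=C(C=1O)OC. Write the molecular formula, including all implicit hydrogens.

Walk through each heavy atom and fill implicit hydrogens from standard valence (C 4, N 3, O 2, S 2, halogen 1):
  atom 1: N, bond orders sum to 1 (valence 3) → 2 H
  atom 2: C, bond orders sum to 4 (valence 4) → 0 H
  atom 3: O, bond orders sum to 2 (valence 2) → 0 H
  atom 4: C, bond orders sum to 4 (valence 4) → 0 H
  atom 5: N, bond orders sum to 2 (valence 3) → 1 H
  atom 6: C, bond orders sum to 4 (valence 4) → 0 H
  atom 7: C, bond orders sum to 4 (valence 4) → 0 H
  atom 8: O, bond orders sum to 1 (valence 2) → 1 H
  atom 9: O, bond orders sum to 2 (valence 2) → 0 H
  atom 10: C, bond orders sum to 4 (valence 4) → 0 H
  atom 11: C, bond orders sum to 4 (valence 4) → 0 H
  atom 12: O, bond orders sum to 1 (valence 2) → 1 H
  atom 13: O, bond orders sum to 2 (valence 2) → 0 H
  atom 14: C, bond orders sum to 1 (valence 4) → 3 H
Totals → C:7, H:8, N:2, O:5.
In Hill order: C7H8N2O5.

C7H8N2O5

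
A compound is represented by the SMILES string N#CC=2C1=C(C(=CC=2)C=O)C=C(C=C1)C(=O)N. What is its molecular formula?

Walk through each heavy atom and fill implicit hydrogens from standard valence (C 4, N 3, O 2, S 2, halogen 1):
  atom 1: N, bond orders sum to 3 (valence 3) → 0 H
  atom 2: C, bond orders sum to 4 (valence 4) → 0 H
  atom 3: C, bond orders sum to 4 (valence 4) → 0 H
  atom 4: C, bond orders sum to 4 (valence 4) → 0 H
  atom 5: C, bond orders sum to 4 (valence 4) → 0 H
  atom 6: C, bond orders sum to 4 (valence 4) → 0 H
  atom 7: C, bond orders sum to 3 (valence 4) → 1 H
  atom 8: C, bond orders sum to 3 (valence 4) → 1 H
  atom 9: C, bond orders sum to 3 (valence 4) → 1 H
  atom 10: O, bond orders sum to 2 (valence 2) → 0 H
  atom 11: C, bond orders sum to 3 (valence 4) → 1 H
  atom 12: C, bond orders sum to 4 (valence 4) → 0 H
  atom 13: C, bond orders sum to 3 (valence 4) → 1 H
  atom 14: C, bond orders sum to 3 (valence 4) → 1 H
  atom 15: C, bond orders sum to 4 (valence 4) → 0 H
  atom 16: O, bond orders sum to 2 (valence 2) → 0 H
  atom 17: N, bond orders sum to 1 (valence 3) → 2 H
Totals → C:13, H:8, N:2, O:2.

C13H8N2O2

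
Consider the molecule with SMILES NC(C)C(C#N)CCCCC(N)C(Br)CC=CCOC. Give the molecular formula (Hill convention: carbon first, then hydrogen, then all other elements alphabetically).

Walk through each heavy atom and fill implicit hydrogens from standard valence (C 4, N 3, O 2, S 2, halogen 1):
  atom 1: N, bond orders sum to 1 (valence 3) → 2 H
  atom 2: C, bond orders sum to 3 (valence 4) → 1 H
  atom 3: C, bond orders sum to 1 (valence 4) → 3 H
  atom 4: C, bond orders sum to 3 (valence 4) → 1 H
  atom 5: C, bond orders sum to 4 (valence 4) → 0 H
  atom 6: N, bond orders sum to 3 (valence 3) → 0 H
  atom 7: C, bond orders sum to 2 (valence 4) → 2 H
  atom 8: C, bond orders sum to 2 (valence 4) → 2 H
  atom 9: C, bond orders sum to 2 (valence 4) → 2 H
  atom 10: C, bond orders sum to 2 (valence 4) → 2 H
  atom 11: C, bond orders sum to 3 (valence 4) → 1 H
  atom 12: N, bond orders sum to 1 (valence 3) → 2 H
  atom 13: C, bond orders sum to 3 (valence 4) → 1 H
  atom 14: Br (halogen, monovalent) → 0 H
  atom 15: C, bond orders sum to 2 (valence 4) → 2 H
  atom 16: C, bond orders sum to 3 (valence 4) → 1 H
  atom 17: C, bond orders sum to 3 (valence 4) → 1 H
  atom 18: C, bond orders sum to 2 (valence 4) → 2 H
  atom 19: O, bond orders sum to 2 (valence 2) → 0 H
  atom 20: C, bond orders sum to 1 (valence 4) → 3 H
Totals → C:15, H:28, Br:1, N:3, O:1.

C15H28BrN3O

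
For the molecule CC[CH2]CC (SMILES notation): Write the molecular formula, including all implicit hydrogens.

Walk through each heavy atom and fill implicit hydrogens from standard valence (C 4, N 3, O 2, S 2, halogen 1):
  atom 1: C, bond orders sum to 1 (valence 4) → 3 H
  atom 2: C, bond orders sum to 2 (valence 4) → 2 H
  atom 3: C with explicit H count 2
  atom 4: C, bond orders sum to 2 (valence 4) → 2 H
  atom 5: C, bond orders sum to 1 (valence 4) → 3 H
Totals → C:5, H:12.

C5H12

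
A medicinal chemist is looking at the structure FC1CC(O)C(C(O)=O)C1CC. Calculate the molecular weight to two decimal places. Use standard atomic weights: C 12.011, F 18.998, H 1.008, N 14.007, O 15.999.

176.19 g/mol

First, the molecular formula is C8H13FO3 (counting implicit H from valence).
  C: 8 × 12.011 = 96.088
  F: 1 × 18.998 = 18.998
  H: 13 × 1.008 = 13.104
  O: 3 × 15.999 = 47.997
Sum: 8×12.011 + 1×18.998 + 13×1.008 + 3×15.999 = 176.187 → 176.19 g/mol.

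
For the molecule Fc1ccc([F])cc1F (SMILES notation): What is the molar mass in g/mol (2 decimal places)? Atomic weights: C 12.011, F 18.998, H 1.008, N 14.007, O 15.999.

132.08 g/mol

First, the molecular formula is C6H3F3 (counting implicit H from valence).
  C: 6 × 12.011 = 72.066
  F: 3 × 18.998 = 56.994
  H: 3 × 1.008 = 3.024
Sum: 6×12.011 + 3×18.998 + 3×1.008 = 132.084 → 132.08 g/mol.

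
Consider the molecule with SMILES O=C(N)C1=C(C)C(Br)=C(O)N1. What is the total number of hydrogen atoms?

Walk through each heavy atom and fill implicit hydrogens from standard valence (C 4, N 3, O 2, S 2, halogen 1):
  atom 1: O, bond orders sum to 2 (valence 2) → 0 H
  atom 2: C, bond orders sum to 4 (valence 4) → 0 H
  atom 3: N, bond orders sum to 1 (valence 3) → 2 H
  atom 4: C, bond orders sum to 4 (valence 4) → 0 H
  atom 5: C, bond orders sum to 4 (valence 4) → 0 H
  atom 6: C, bond orders sum to 1 (valence 4) → 3 H
  atom 7: C, bond orders sum to 4 (valence 4) → 0 H
  atom 8: Br (halogen, monovalent) → 0 H
  atom 9: C, bond orders sum to 4 (valence 4) → 0 H
  atom 10: O, bond orders sum to 1 (valence 2) → 1 H
  atom 11: N, bond orders sum to 2 (valence 3) → 1 H
Total hydrogens: 7.

7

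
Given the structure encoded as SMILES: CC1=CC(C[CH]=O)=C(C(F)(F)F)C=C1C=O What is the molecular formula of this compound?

Walk through each heavy atom and fill implicit hydrogens from standard valence (C 4, N 3, O 2, S 2, halogen 1):
  atom 1: C, bond orders sum to 1 (valence 4) → 3 H
  atom 2: C, bond orders sum to 4 (valence 4) → 0 H
  atom 3: C, bond orders sum to 3 (valence 4) → 1 H
  atom 4: C, bond orders sum to 4 (valence 4) → 0 H
  atom 5: C, bond orders sum to 2 (valence 4) → 2 H
  atom 6: C with explicit H count 1
  atom 7: O, bond orders sum to 2 (valence 2) → 0 H
  atom 8: C, bond orders sum to 4 (valence 4) → 0 H
  atom 9: C, bond orders sum to 4 (valence 4) → 0 H
  atom 10: F (halogen, monovalent) → 0 H
  atom 11: F (halogen, monovalent) → 0 H
  atom 12: F (halogen, monovalent) → 0 H
  atom 13: C, bond orders sum to 3 (valence 4) → 1 H
  atom 14: C, bond orders sum to 4 (valence 4) → 0 H
  atom 15: C, bond orders sum to 3 (valence 4) → 1 H
  atom 16: O, bond orders sum to 2 (valence 2) → 0 H
Totals → C:11, H:9, F:3, O:2.
In Hill order: C11H9F3O2.

C11H9F3O2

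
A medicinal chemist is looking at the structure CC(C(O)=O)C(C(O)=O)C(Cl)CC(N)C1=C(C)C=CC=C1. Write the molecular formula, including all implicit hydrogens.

C15H20ClNO4

Walk through each heavy atom and fill implicit hydrogens from standard valence (C 4, N 3, O 2, S 2, halogen 1):
  atom 1: C, bond orders sum to 1 (valence 4) → 3 H
  atom 2: C, bond orders sum to 3 (valence 4) → 1 H
  atom 3: C, bond orders sum to 4 (valence 4) → 0 H
  atom 4: O, bond orders sum to 1 (valence 2) → 1 H
  atom 5: O, bond orders sum to 2 (valence 2) → 0 H
  atom 6: C, bond orders sum to 3 (valence 4) → 1 H
  atom 7: C, bond orders sum to 4 (valence 4) → 0 H
  atom 8: O, bond orders sum to 1 (valence 2) → 1 H
  atom 9: O, bond orders sum to 2 (valence 2) → 0 H
  atom 10: C, bond orders sum to 3 (valence 4) → 1 H
  atom 11: Cl (halogen, monovalent) → 0 H
  atom 12: C, bond orders sum to 2 (valence 4) → 2 H
  atom 13: C, bond orders sum to 3 (valence 4) → 1 H
  atom 14: N, bond orders sum to 1 (valence 3) → 2 H
  atom 15: C, bond orders sum to 4 (valence 4) → 0 H
  atom 16: C, bond orders sum to 4 (valence 4) → 0 H
  atom 17: C, bond orders sum to 1 (valence 4) → 3 H
  atom 18: C, bond orders sum to 3 (valence 4) → 1 H
  atom 19: C, bond orders sum to 3 (valence 4) → 1 H
  atom 20: C, bond orders sum to 3 (valence 4) → 1 H
  atom 21: C, bond orders sum to 3 (valence 4) → 1 H
Totals → C:15, H:20, Cl:1, N:1, O:4.
In Hill order: C15H20ClNO4.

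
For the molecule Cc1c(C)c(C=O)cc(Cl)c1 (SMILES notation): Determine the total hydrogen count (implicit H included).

9

Walk through each heavy atom and fill implicit hydrogens from standard valence (C 4, N 3, O 2, S 2, halogen 1); for lowercase aromatic atoms, an aromatic c carries 1 H when it has two neighbours and 0 H with three, and aromatic n carries 0 H:
  atom 1: C, bond orders sum to 1 (valence 4) → 3 H
  atom 2: aromatic c, 3 neighbours → 0 H
  atom 3: aromatic c, 3 neighbours → 0 H
  atom 4: C, bond orders sum to 1 (valence 4) → 3 H
  atom 5: aromatic c, 3 neighbours → 0 H
  atom 6: C, bond orders sum to 3 (valence 4) → 1 H
  atom 7: O, bond orders sum to 2 (valence 2) → 0 H
  atom 8: aromatic c, 2 neighbours → 1 H
  atom 9: aromatic c, 3 neighbours → 0 H
  atom 10: Cl (halogen, monovalent) → 0 H
  atom 11: aromatic c, 2 neighbours → 1 H
Total hydrogens: 9.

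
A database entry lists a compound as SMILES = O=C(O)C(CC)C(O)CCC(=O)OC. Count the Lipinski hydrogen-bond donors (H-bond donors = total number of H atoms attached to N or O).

Donors: find every N or O and count the H atoms it carries.
  atom 1 (O): bond orders sum to 2 → 0 H
  atom 3 (O): bond orders sum to 1 → 1 H
  atom 8 (O): bond orders sum to 1 → 1 H
  atom 12 (O): bond orders sum to 2 → 0 H
  atom 13 (O): bond orders sum to 2 → 0 H
Lipinski HBD = 2.

2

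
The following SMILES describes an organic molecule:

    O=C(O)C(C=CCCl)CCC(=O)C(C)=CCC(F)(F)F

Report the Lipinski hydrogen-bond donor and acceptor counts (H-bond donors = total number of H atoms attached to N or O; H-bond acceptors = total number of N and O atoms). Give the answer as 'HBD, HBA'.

1, 3

Donors: find every N or O and count the H atoms it carries.
  atom 1 (O): bond orders sum to 2 → 0 H
  atom 3 (O): bond orders sum to 1 → 1 H
  atom 12 (O): bond orders sum to 2 → 0 H
Lipinski HBD = 1.
Acceptors: N atoms = 0, O atoms = 3 → HBA = 3.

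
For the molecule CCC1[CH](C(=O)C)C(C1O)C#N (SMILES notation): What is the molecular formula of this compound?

C9H13NO2

Walk through each heavy atom and fill implicit hydrogens from standard valence (C 4, N 3, O 2, S 2, halogen 1):
  atom 1: C, bond orders sum to 1 (valence 4) → 3 H
  atom 2: C, bond orders sum to 2 (valence 4) → 2 H
  atom 3: C, bond orders sum to 3 (valence 4) → 1 H
  atom 4: C with explicit H count 1
  atom 5: C, bond orders sum to 4 (valence 4) → 0 H
  atom 6: O, bond orders sum to 2 (valence 2) → 0 H
  atom 7: C, bond orders sum to 1 (valence 4) → 3 H
  atom 8: C, bond orders sum to 3 (valence 4) → 1 H
  atom 9: C, bond orders sum to 3 (valence 4) → 1 H
  atom 10: O, bond orders sum to 1 (valence 2) → 1 H
  atom 11: C, bond orders sum to 4 (valence 4) → 0 H
  atom 12: N, bond orders sum to 3 (valence 3) → 0 H
Totals → C:9, H:13, N:1, O:2.
In Hill order: C9H13NO2.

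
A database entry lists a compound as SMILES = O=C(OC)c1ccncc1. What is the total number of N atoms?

Scan the SMILES for N atoms (remember two-letter symbols like Cl and Br are single atoms).
Nitrogen count: 1.

1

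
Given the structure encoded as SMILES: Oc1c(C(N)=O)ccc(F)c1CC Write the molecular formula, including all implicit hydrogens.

Walk through each heavy atom and fill implicit hydrogens from standard valence (C 4, N 3, O 2, S 2, halogen 1); for lowercase aromatic atoms, an aromatic c carries 1 H when it has two neighbours and 0 H with three, and aromatic n carries 0 H:
  atom 1: O, bond orders sum to 1 (valence 2) → 1 H
  atom 2: aromatic c, 3 neighbours → 0 H
  atom 3: aromatic c, 3 neighbours → 0 H
  atom 4: C, bond orders sum to 4 (valence 4) → 0 H
  atom 5: N, bond orders sum to 1 (valence 3) → 2 H
  atom 6: O, bond orders sum to 2 (valence 2) → 0 H
  atom 7: aromatic c, 2 neighbours → 1 H
  atom 8: aromatic c, 2 neighbours → 1 H
  atom 9: aromatic c, 3 neighbours → 0 H
  atom 10: F (halogen, monovalent) → 0 H
  atom 11: aromatic c, 3 neighbours → 0 H
  atom 12: C, bond orders sum to 2 (valence 4) → 2 H
  atom 13: C, bond orders sum to 1 (valence 4) → 3 H
Totals → C:9, H:10, F:1, N:1, O:2.
In Hill order: C9H10FNO2.

C9H10FNO2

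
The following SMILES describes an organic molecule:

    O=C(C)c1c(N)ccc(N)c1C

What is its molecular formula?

Walk through each heavy atom and fill implicit hydrogens from standard valence (C 4, N 3, O 2, S 2, halogen 1); for lowercase aromatic atoms, an aromatic c carries 1 H when it has two neighbours and 0 H with three, and aromatic n carries 0 H:
  atom 1: O, bond orders sum to 2 (valence 2) → 0 H
  atom 2: C, bond orders sum to 4 (valence 4) → 0 H
  atom 3: C, bond orders sum to 1 (valence 4) → 3 H
  atom 4: aromatic c, 3 neighbours → 0 H
  atom 5: aromatic c, 3 neighbours → 0 H
  atom 6: N, bond orders sum to 1 (valence 3) → 2 H
  atom 7: aromatic c, 2 neighbours → 1 H
  atom 8: aromatic c, 2 neighbours → 1 H
  atom 9: aromatic c, 3 neighbours → 0 H
  atom 10: N, bond orders sum to 1 (valence 3) → 2 H
  atom 11: aromatic c, 3 neighbours → 0 H
  atom 12: C, bond orders sum to 1 (valence 4) → 3 H
Totals → C:9, H:12, N:2, O:1.
In Hill order: C9H12N2O.

C9H12N2O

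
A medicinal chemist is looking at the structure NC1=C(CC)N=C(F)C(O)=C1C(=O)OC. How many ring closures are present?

1

In SMILES, each pair of matching ring-closure digits denotes one ring-closing bond; the number of such bonds equals the number of independent rings.
Ring-closure bonds here: 1.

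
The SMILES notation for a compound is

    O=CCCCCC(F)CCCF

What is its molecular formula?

C9H16F2O

Walk through each heavy atom and fill implicit hydrogens from standard valence (C 4, N 3, O 2, S 2, halogen 1):
  atom 1: O, bond orders sum to 2 (valence 2) → 0 H
  atom 2: C, bond orders sum to 3 (valence 4) → 1 H
  atom 3: C, bond orders sum to 2 (valence 4) → 2 H
  atom 4: C, bond orders sum to 2 (valence 4) → 2 H
  atom 5: C, bond orders sum to 2 (valence 4) → 2 H
  atom 6: C, bond orders sum to 2 (valence 4) → 2 H
  atom 7: C, bond orders sum to 3 (valence 4) → 1 H
  atom 8: F (halogen, monovalent) → 0 H
  atom 9: C, bond orders sum to 2 (valence 4) → 2 H
  atom 10: C, bond orders sum to 2 (valence 4) → 2 H
  atom 11: C, bond orders sum to 2 (valence 4) → 2 H
  atom 12: F (halogen, monovalent) → 0 H
Totals → C:9, H:16, F:2, O:1.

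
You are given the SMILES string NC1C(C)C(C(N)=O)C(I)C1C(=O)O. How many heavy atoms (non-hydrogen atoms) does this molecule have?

14

Every atom symbol written in the SMILES (organic subset) is one heavy atom; implicit H are not written.
Heavy atoms by element → C:8, I:1, N:2, O:3.
Total: 14.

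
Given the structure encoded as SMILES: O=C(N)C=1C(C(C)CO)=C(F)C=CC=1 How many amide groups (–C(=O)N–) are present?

The amide motif appears at heavy-atom position 2 in the SMILES.
Other groups present: 1 hydroxyl.
Amide count: 1.

1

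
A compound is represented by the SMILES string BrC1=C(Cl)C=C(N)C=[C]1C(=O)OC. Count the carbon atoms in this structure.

8

Count every carbon token in the SMILES (each C, including those in ring-closure positions and inside branches).
Carbon count: 8.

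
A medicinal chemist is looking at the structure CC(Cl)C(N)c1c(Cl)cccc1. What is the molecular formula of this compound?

Walk through each heavy atom and fill implicit hydrogens from standard valence (C 4, N 3, O 2, S 2, halogen 1); for lowercase aromatic atoms, an aromatic c carries 1 H when it has two neighbours and 0 H with three, and aromatic n carries 0 H:
  atom 1: C, bond orders sum to 1 (valence 4) → 3 H
  atom 2: C, bond orders sum to 3 (valence 4) → 1 H
  atom 3: Cl (halogen, monovalent) → 0 H
  atom 4: C, bond orders sum to 3 (valence 4) → 1 H
  atom 5: N, bond orders sum to 1 (valence 3) → 2 H
  atom 6: aromatic c, 3 neighbours → 0 H
  atom 7: aromatic c, 3 neighbours → 0 H
  atom 8: Cl (halogen, monovalent) → 0 H
  atom 9: aromatic c, 2 neighbours → 1 H
  atom 10: aromatic c, 2 neighbours → 1 H
  atom 11: aromatic c, 2 neighbours → 1 H
  atom 12: aromatic c, 2 neighbours → 1 H
Totals → C:9, H:11, Cl:2, N:1.
In Hill order: C9H11Cl2N.

C9H11Cl2N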